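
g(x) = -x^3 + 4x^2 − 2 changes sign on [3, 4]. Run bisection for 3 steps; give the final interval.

[3.75, 3.875]

m = 3.5, g(m) = 4.125 (+); new bracket [3.5, 4]
m = 3.75, g(m) = 1.515625 (+); new bracket [3.75, 4]
m = 3.875, g(m) = -0.123047 (−); new bracket [3.75, 3.875]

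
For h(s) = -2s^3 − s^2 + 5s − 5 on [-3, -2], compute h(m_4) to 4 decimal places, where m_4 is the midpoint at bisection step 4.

0.2124

m = -2.5, h(m) = 7.5 (+); new bracket [-2.5, -2]
m = -2.25, h(m) = 1.46875 (+); new bracket [-2.25, -2]
m = -2.125, h(m) = -0.949219 (−); new bracket [-2.25, -2.125]
m = -2.1875, h(m) = 0.2124 (+); new bracket [-2.1875, -2.125]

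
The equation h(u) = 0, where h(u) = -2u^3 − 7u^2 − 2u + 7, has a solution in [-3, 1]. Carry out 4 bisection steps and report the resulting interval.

[0.75, 1]

midpoint -1: h = 4 > 0 → [-1, 1]
midpoint 0: h = 7 > 0 → [0, 1]
midpoint 0.5: h = 4 > 0 → [0.5, 1]
midpoint 0.75: h = 0.7188 > 0 → [0.75, 1]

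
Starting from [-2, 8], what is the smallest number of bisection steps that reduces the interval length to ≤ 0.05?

8

Width after n steps is 10/2^n. Need 2^n ≥ 10/0.05 = 200.
2^7 = 128 < 200 ≤ 2^8 = 256, so n = 8.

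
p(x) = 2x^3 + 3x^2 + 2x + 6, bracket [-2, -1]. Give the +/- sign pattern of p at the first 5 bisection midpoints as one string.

++-+-

midpoint -1.5: p = 3 > 0 → [-2, -1.5]
midpoint -1.75: p = 0.96875 > 0 → [-2, -1.75]
midpoint -1.875: p = -0.386719 < 0 → [-1.875, -1.75]
midpoint -1.8125: p = 0.3218 > 0 → [-1.875, -1.8125]
midpoint -1.84375: p = -0.0246 < 0 → [-1.84375, -1.8125]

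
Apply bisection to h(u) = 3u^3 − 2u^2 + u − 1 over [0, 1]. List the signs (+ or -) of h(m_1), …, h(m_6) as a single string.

midpoint 0.5: h = -0.625 < 0 → [0.5, 1]
midpoint 0.75: h = -0.109375 < 0 → [0.75, 1]
midpoint 0.875: h = 0.353516 > 0 → [0.75, 0.875]
midpoint 0.8125: h = 0.1013 > 0 → [0.75, 0.8125]
midpoint 0.78125: h = -0.0089 < 0 → [0.78125, 0.8125]
midpoint 0.796875: h = 0.0449 > 0 → [0.78125, 0.796875]

--++-+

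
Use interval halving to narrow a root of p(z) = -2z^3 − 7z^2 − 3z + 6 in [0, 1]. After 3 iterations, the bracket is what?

p(0.5) = 2.5 > 0, so the root lies in [0.5, 1]
p(0.75) = -1.03125 < 0, so the root lies in [0.5, 0.75]
p(0.625) = 0.902344 > 0, so the root lies in [0.625, 0.75]

[0.625, 0.75]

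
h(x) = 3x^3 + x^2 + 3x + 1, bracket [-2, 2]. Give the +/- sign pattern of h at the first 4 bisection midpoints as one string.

+--+

h(0) = 1 > 0, so the root lies in [-2, 0]
h(-1) = -4 < 0, so the root lies in [-1, 0]
h(-0.5) = -0.625 < 0, so the root lies in [-0.5, 0]
h(-0.25) = 0.2656 > 0, so the root lies in [-0.5, -0.25]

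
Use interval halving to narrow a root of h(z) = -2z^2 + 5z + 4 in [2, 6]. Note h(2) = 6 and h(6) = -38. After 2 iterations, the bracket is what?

m = 4, h(m) = -8 (−); new bracket [2, 4]
m = 3, h(m) = 1 (+); new bracket [3, 4]

[3, 4]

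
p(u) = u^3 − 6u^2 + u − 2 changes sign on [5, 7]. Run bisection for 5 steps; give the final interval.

midpoint 6: p = 4 > 0 → [5, 6]
midpoint 5.5: p = -11.625 < 0 → [5.5, 6]
midpoint 5.75: p = -4.515625 < 0 → [5.75, 6]
midpoint 5.875: p = -0.4395 < 0 → [5.875, 6]
midpoint 5.9375: p = 1.7341 > 0 → [5.875, 5.9375]

[5.875, 5.9375]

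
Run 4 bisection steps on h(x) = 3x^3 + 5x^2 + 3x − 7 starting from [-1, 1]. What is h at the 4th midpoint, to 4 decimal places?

1.4629

x = 0 gives h = -7, negative; keep [0, 1]
x = 0.5 gives h = -3.875, negative; keep [0.5, 1]
x = 0.75 gives h = -0.671875, negative; keep [0.75, 1]
x = 0.875 gives h = 1.4629, positive; keep [0.75, 0.875]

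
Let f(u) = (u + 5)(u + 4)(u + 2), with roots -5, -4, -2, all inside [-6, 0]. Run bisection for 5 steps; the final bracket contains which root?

u = -3 gives f = -2, negative; keep [-3, 0]
u = -1.5 gives f = 4.375, positive; keep [-3, -1.5]
u = -2.25 gives f = -1.203125, negative; keep [-2.25, -1.5]
u = -1.875 gives f = 0.8301, positive; keep [-2.25, -1.875]
u = -2.0625 gives f = -0.3557, negative; keep [-2.0625, -1.875]

-2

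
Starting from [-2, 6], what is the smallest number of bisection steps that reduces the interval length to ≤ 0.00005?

18

Width after n steps is 8/2^n. Need 2^n ≥ 8/0.00005 = 160000.
2^17 = 131072 < 160000 ≤ 2^18 = 262144, so n = 18.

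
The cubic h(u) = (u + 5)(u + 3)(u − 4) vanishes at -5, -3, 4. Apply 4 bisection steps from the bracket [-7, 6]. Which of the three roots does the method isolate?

4

u = -0.5 gives h = -50.625, negative; keep [-0.5, 6]
u = 2.75 gives h = -55.703125, negative; keep [2.75, 6]
u = 4.375 gives h = 25.927734, positive; keep [2.75, 4.375]
u = 3.5625 gives h = -24.5837, negative; keep [3.5625, 4.375]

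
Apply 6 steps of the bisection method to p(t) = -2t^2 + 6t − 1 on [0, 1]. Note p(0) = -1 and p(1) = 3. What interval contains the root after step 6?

[0.171875, 0.1875]

p(0.5) = 1.5 > 0, so the root lies in [0, 0.5]
p(0.25) = 0.375 > 0, so the root lies in [0, 0.25]
p(0.125) = -0.28125 < 0, so the root lies in [0.125, 0.25]
p(0.1875) = 0.0547 > 0, so the root lies in [0.125, 0.1875]
p(0.15625) = -0.1113 < 0, so the root lies in [0.15625, 0.1875]
p(0.171875) = -0.0278 < 0, so the root lies in [0.171875, 0.1875]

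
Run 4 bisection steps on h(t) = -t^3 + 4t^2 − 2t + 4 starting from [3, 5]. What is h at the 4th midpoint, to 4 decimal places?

-1.8730

t = 4 gives h = -4, negative; keep [3, 4]
t = 3.5 gives h = 3.125, positive; keep [3.5, 4]
t = 3.75 gives h = 0.015625, positive; keep [3.75, 4]
t = 3.875 gives h = -1.873, negative; keep [3.75, 3.875]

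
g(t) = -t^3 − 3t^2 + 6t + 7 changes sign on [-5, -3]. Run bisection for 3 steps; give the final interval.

[-4.25, -4]

midpoint -4: g = -1 < 0 → [-5, -4]
midpoint -4.5: g = 10.375 > 0 → [-4.5, -4]
midpoint -4.25: g = 4.078125 > 0 → [-4.25, -4]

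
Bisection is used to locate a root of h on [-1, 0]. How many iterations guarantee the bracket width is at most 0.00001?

Width after n steps is 1/2^n. Need 2^n ≥ 1/0.00001 = 100000.
2^16 = 65536 < 100000 ≤ 2^17 = 131072, so n = 17.

17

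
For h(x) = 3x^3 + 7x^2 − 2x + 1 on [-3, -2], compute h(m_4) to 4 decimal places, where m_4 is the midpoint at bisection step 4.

-1.2991

x = -2.5 gives h = 2.875, positive; keep [-3, -2.5]
x = -2.75 gives h = -2.953125, negative; keep [-2.75, -2.5]
x = -2.625 gives h = 0.220703, positive; keep [-2.75, -2.625]
x = -2.6875 gives h = -1.2991, negative; keep [-2.6875, -2.625]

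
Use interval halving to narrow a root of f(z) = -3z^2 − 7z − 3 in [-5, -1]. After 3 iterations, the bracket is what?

[-2, -1.5]

m = -3, f(m) = -9 (−); new bracket [-3, -1]
m = -2, f(m) = -1 (−); new bracket [-2, -1]
m = -1.5, f(m) = 0.75 (+); new bracket [-2, -1.5]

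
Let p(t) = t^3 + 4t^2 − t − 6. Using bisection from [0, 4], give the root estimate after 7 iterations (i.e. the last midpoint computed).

1.15625

t = 2 gives p = 16, positive; keep [0, 2]
t = 1 gives p = -2, negative; keep [1, 2]
t = 1.5 gives p = 4.875, positive; keep [1, 1.5]
t = 1.25 gives p = 0.9531, positive; keep [1, 1.25]
t = 1.125 gives p = -0.6387, negative; keep [1.125, 1.25]
t = 1.1875 gives p = 0.1277, positive; keep [1.125, 1.1875]
t = 1.15625 gives p = -0.2628, negative; keep [1.15625, 1.1875]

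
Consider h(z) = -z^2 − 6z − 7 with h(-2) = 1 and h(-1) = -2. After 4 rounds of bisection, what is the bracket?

[-1.625, -1.5625]

midpoint -1.5: h = -0.25 < 0 → [-2, -1.5]
midpoint -1.75: h = 0.4375 > 0 → [-1.75, -1.5]
midpoint -1.625: h = 0.109375 > 0 → [-1.625, -1.5]
midpoint -1.5625: h = -0.0664 < 0 → [-1.625, -1.5625]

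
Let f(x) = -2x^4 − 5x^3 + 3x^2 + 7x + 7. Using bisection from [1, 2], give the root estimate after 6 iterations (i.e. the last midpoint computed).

f(1.5) = -2.75 < 0, so the root lies in [1, 1.5]
f(1.25) = 5.789062 > 0, so the root lies in [1.25, 1.5]
f(1.375) = 2.149902 > 0, so the root lies in [1.375, 1.5]
f(1.4375) = -0.1306 < 0, so the root lies in [1.375, 1.4375]
f(1.40625) = 1.0505 > 0, so the root lies in [1.40625, 1.4375]
f(1.421875) = 0.4703 > 0, so the root lies in [1.421875, 1.4375]

1.421875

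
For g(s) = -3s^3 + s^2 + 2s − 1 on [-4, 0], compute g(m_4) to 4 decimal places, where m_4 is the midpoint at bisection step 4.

m = -2, g(m) = 23 (+); new bracket [-2, 0]
m = -1, g(m) = 1 (+); new bracket [-1, 0]
m = -0.5, g(m) = -1.375 (−); new bracket [-1, -0.5]
m = -0.75, g(m) = -0.6719 (−); new bracket [-1, -0.75]

-0.6719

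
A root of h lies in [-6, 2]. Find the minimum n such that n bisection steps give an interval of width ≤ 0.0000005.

24

Width after n steps is 8/2^n. Need 2^n ≥ 8/0.0000005 = 16000000.
2^23 = 8388608 < 16000000 ≤ 2^24 = 16777216, so n = 24.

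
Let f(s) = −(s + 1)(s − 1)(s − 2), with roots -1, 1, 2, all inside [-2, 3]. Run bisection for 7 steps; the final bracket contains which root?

f(0.5) = -1.125 < 0, so the root lies in [-2, 0.5]
f(-0.75) = -1.203125 < 0, so the root lies in [-2, -0.75]
f(-1.375) = 3.005859 > 0, so the root lies in [-1.375, -0.75]
f(-1.0625) = 0.3948 > 0, so the root lies in [-1.0625, -0.75]
f(-0.90625) = -0.5194 < 0, so the root lies in [-1.0625, -0.90625]
f(-0.984375) = -0.0925 < 0, so the root lies in [-1.0625, -0.984375]
f(-1.0234375) = 0.1434 > 0, so the root lies in [-1.0234375, -0.984375]

-1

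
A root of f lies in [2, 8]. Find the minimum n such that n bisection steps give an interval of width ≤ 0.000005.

Width after n steps is 6/2^n. Need 2^n ≥ 6/0.000005 = 1200000.
2^20 = 1048576 < 1200000 ≤ 2^21 = 2097152, so n = 21.

21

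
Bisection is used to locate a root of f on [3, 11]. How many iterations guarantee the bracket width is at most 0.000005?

21

Width after n steps is 8/2^n. Need 2^n ≥ 8/0.000005 = 1600000.
2^20 = 1048576 < 1600000 ≤ 2^21 = 2097152, so n = 21.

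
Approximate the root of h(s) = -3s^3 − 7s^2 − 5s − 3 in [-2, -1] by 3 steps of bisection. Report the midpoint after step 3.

midpoint -1.5: h = -1.125 < 0 → [-2, -1.5]
midpoint -1.75: h = 0.390625 > 0 → [-1.75, -1.5]
midpoint -1.625: h = -0.486328 < 0 → [-1.75, -1.625]

-1.625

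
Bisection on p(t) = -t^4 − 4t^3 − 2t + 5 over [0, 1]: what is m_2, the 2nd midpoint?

0.75

t = 0.5 gives p = 3.4375, positive; keep [0.5, 1]
t = 0.75 gives p = 1.496094, positive; keep [0.75, 1]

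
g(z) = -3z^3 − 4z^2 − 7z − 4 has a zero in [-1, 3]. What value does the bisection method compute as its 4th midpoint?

g(1) = -18 < 0, so the root lies in [-1, 1]
g(0) = -4 < 0, so the root lies in [-1, 0]
g(-0.5) = -1.125 < 0, so the root lies in [-1, -0.5]
g(-0.75) = 0.2656 > 0, so the root lies in [-0.75, -0.5]

-0.75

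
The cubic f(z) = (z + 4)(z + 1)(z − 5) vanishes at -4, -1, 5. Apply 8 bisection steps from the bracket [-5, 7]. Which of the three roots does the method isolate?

5

f(1) = -40 < 0, so the root lies in [1, 7]
f(4) = -40 < 0, so the root lies in [4, 7]
f(5.5) = 30.875 > 0, so the root lies in [4, 5.5]
f(4.75) = -12.5781 < 0, so the root lies in [4.75, 5.5]
f(5.125) = 6.9863 > 0, so the root lies in [4.75, 5.125]
f(4.9375) = -3.3167 < 0, so the root lies in [4.9375, 5.125]
f(5.03125) = 1.7022 > 0, so the root lies in [4.9375, 5.03125]
f(4.984375) = -0.8401 < 0, so the root lies in [4.984375, 5.03125]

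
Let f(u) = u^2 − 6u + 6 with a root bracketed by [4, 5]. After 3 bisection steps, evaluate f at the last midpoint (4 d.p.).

midpoint 4.5: f = -0.75 < 0 → [4.5, 5]
midpoint 4.75: f = 0.0625 > 0 → [4.5, 4.75]
midpoint 4.625: f = -0.359375 < 0 → [4.625, 4.75]

-0.3594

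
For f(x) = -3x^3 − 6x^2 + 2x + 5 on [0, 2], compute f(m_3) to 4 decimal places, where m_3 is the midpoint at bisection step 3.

f(1) = -2 < 0, so the root lies in [0, 1]
f(0.5) = 4.125 > 0, so the root lies in [0.5, 1]
f(0.75) = 1.859375 > 0, so the root lies in [0.75, 1]

1.8594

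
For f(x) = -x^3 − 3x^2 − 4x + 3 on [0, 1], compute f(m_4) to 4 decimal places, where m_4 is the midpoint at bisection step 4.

-0.3772

f(0.5) = 0.125 > 0, so the root lies in [0.5, 1]
f(0.75) = -2.109375 < 0, so the root lies in [0.5, 0.75]
f(0.625) = -0.916016 < 0, so the root lies in [0.5, 0.625]
f(0.5625) = -0.3772 < 0, so the root lies in [0.5, 0.5625]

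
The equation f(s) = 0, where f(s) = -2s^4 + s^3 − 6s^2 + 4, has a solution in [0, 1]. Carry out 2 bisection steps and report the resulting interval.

f(0.5) = 2.5 > 0, so the root lies in [0.5, 1]
f(0.75) = 0.414062 > 0, so the root lies in [0.75, 1]

[0.75, 1]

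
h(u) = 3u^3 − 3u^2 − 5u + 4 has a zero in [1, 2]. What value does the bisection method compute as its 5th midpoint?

h(1.5) = -0.125 < 0, so the root lies in [1.5, 2]
h(1.75) = 2.140625 > 0, so the root lies in [1.5, 1.75]
h(1.625) = 0.826172 > 0, so the root lies in [1.5, 1.625]
h(1.5625) = 0.3074 > 0, so the root lies in [1.5, 1.5625]
h(1.53125) = 0.0807 > 0, so the root lies in [1.5, 1.53125]

1.53125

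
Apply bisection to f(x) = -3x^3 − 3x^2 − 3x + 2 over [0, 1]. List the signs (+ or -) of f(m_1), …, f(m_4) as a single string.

-++-

m = 0.5, f(m) = -0.625 (−); new bracket [0, 0.5]
m = 0.25, f(m) = 1.015625 (+); new bracket [0.25, 0.5]
m = 0.375, f(m) = 0.294922 (+); new bracket [0.375, 0.5]
m = 0.4375, f(m) = -0.1379 (−); new bracket [0.375, 0.4375]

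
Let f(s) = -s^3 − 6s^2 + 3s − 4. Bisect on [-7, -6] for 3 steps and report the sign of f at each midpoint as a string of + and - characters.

-++

midpoint -6.5: f = -2.375 < 0 → [-7, -6.5]
midpoint -6.75: f = 9.921875 > 0 → [-6.75, -6.5]
midpoint -6.625: f = 3.556641 > 0 → [-6.625, -6.5]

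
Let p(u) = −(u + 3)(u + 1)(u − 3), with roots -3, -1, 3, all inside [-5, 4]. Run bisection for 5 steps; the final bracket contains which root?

u = -0.5 gives p = 4.375, positive; keep [-0.5, 4]
u = 1.75 gives p = 16.328125, positive; keep [1.75, 4]
u = 2.875 gives p = 2.845703, positive; keep [2.875, 4]
u = 3.4375 gives p = -12.4978, negative; keep [2.875, 3.4375]
u = 3.15625 gives p = -3.998, negative; keep [2.875, 3.15625]

3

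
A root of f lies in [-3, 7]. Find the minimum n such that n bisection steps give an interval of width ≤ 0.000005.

Width after n steps is 10/2^n. Need 2^n ≥ 10/0.000005 = 2000000.
2^20 = 1048576 < 2000000 ≤ 2^21 = 2097152, so n = 21.

21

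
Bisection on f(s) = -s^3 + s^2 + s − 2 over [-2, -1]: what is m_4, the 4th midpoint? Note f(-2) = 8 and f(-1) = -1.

-1.1875

midpoint -1.5: f = 2.125 > 0 → [-1.5, -1]
midpoint -1.25: f = 0.265625 > 0 → [-1.25, -1]
midpoint -1.125: f = -0.435547 < 0 → [-1.25, -1.125]
midpoint -1.1875: f = -0.1028 < 0 → [-1.25, -1.1875]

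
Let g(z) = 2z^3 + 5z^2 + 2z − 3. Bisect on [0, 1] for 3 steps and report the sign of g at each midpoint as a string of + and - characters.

-++

m = 0.5, g(m) = -0.5 (−); new bracket [0.5, 1]
m = 0.75, g(m) = 2.15625 (+); new bracket [0.5, 0.75]
m = 0.625, g(m) = 0.691406 (+); new bracket [0.5, 0.625]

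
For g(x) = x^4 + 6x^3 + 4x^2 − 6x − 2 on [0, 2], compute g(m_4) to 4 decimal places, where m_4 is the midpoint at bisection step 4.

midpoint 1: g = 3 > 0 → [0, 1]
midpoint 0.5: g = -3.1875 < 0 → [0.5, 1]
midpoint 0.75: g = -1.402344 < 0 → [0.75, 1]
midpoint 0.875: g = 0.4182 > 0 → [0.75, 0.875]

0.4182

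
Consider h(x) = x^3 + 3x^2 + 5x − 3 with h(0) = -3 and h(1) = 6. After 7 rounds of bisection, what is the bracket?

[0.453125, 0.4609375]

x = 0.5 gives h = 0.375, positive; keep [0, 0.5]
x = 0.25 gives h = -1.546875, negative; keep [0.25, 0.5]
x = 0.375 gives h = -0.650391, negative; keep [0.375, 0.5]
x = 0.4375 gives h = -0.1545, negative; keep [0.4375, 0.5]
x = 0.46875 gives h = 0.1059, positive; keep [0.4375, 0.46875]
x = 0.453125 gives h = -0.0254, negative; keep [0.453125, 0.46875]
x = 0.4609375 gives h = 0.04, positive; keep [0.453125, 0.4609375]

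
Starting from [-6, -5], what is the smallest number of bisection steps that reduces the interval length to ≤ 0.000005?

18

Width after n steps is 1/2^n. Need 2^n ≥ 1/0.000005 = 200000.
2^17 = 131072 < 200000 ≤ 2^18 = 262144, so n = 18.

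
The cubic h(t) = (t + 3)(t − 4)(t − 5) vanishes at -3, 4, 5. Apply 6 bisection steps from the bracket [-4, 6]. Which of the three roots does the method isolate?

-3

m = 1, h(m) = 48 (+); new bracket [-4, 1]
m = -1.5, h(m) = 53.625 (+); new bracket [-4, -1.5]
m = -2.75, h(m) = 13.078125 (+); new bracket [-4, -2.75]
m = -3.375, h(m) = -23.1621 (−); new bracket [-3.375, -2.75]
m = -3.0625, h(m) = -3.5588 (−); new bracket [-3.0625, -2.75]
m = -2.90625, h(m) = 5.119 (+); new bracket [-3.0625, -2.90625]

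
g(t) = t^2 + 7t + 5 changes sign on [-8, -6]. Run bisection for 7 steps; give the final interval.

t = -7 gives g = 5, positive; keep [-7, -6]
t = -6.5 gives g = 1.75, positive; keep [-6.5, -6]
t = -6.25 gives g = 0.3125, positive; keep [-6.25, -6]
t = -6.125 gives g = -0.3594, negative; keep [-6.25, -6.125]
t = -6.1875 gives g = -0.0273, negative; keep [-6.25, -6.1875]
t = -6.21875 gives g = 0.1416, positive; keep [-6.21875, -6.1875]
t = -6.203125 gives g = 0.0569, positive; keep [-6.203125, -6.1875]

[-6.203125, -6.1875]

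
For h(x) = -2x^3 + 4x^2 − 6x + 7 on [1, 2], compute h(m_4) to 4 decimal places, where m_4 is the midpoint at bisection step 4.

-0.2388

midpoint 1.5: h = 0.25 > 0 → [1.5, 2]
midpoint 1.75: h = -1.96875 < 0 → [1.5, 1.75]
midpoint 1.625: h = -0.769531 < 0 → [1.5, 1.625]
midpoint 1.5625: h = -0.2388 < 0 → [1.5, 1.5625]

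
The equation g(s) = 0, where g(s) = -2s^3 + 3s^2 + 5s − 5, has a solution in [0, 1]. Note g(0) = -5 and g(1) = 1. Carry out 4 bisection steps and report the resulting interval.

s = 0.5 gives g = -2, negative; keep [0.5, 1]
s = 0.75 gives g = -0.40625, negative; keep [0.75, 1]
s = 0.875 gives g = 0.332031, positive; keep [0.75, 0.875]
s = 0.8125 gives g = -0.0298, negative; keep [0.8125, 0.875]

[0.8125, 0.875]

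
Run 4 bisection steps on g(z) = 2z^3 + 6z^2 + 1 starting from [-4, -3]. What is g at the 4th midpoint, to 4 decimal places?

m = -3.5, g(m) = -11.25 (−); new bracket [-3.5, -3]
m = -3.25, g(m) = -4.28125 (−); new bracket [-3.25, -3]
m = -3.125, g(m) = -1.441406 (−); new bracket [-3.125, -3]
m = -3.0625, g(m) = -0.1724 (−); new bracket [-3.0625, -3]

-0.1724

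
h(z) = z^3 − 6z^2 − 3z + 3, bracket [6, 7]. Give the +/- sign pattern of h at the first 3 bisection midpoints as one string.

+--

h(6.5) = 4.625 > 0, so the root lies in [6, 6.5]
h(6.25) = -5.984375 < 0, so the root lies in [6.25, 6.5]
h(6.375) = -0.884766 < 0, so the root lies in [6.375, 6.5]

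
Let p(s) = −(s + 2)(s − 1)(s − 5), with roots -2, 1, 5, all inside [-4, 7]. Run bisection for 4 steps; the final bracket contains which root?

5

m = 1.5, p(m) = 6.125 (+); new bracket [1.5, 7]
m = 4.25, p(m) = 15.234375 (+); new bracket [4.25, 7]
m = 5.625, p(m) = -22.041016 (−); new bracket [4.25, 5.625]
m = 4.9375, p(m) = 1.7073 (+); new bracket [4.9375, 5.625]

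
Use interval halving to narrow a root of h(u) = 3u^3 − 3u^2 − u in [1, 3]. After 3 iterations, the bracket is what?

[1.25, 1.5]

midpoint 2: h = 10 > 0 → [1, 2]
midpoint 1.5: h = 1.875 > 0 → [1, 1.5]
midpoint 1.25: h = -0.078125 < 0 → [1.25, 1.5]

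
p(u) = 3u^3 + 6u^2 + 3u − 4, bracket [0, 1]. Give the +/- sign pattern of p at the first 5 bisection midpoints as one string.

-+++-

midpoint 0.5: p = -0.625 < 0 → [0.5, 1]
midpoint 0.75: p = 2.890625 > 0 → [0.5, 0.75]
midpoint 0.625: p = 0.951172 > 0 → [0.5, 0.625]
midpoint 0.5625: p = 0.1199 > 0 → [0.5, 0.5625]
midpoint 0.53125: p = -0.2631 < 0 → [0.53125, 0.5625]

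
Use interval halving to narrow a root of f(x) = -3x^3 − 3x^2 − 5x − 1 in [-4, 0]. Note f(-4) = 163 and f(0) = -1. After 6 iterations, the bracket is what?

[-0.25, -0.1875]

m = -2, f(m) = 21 (+); new bracket [-2, 0]
m = -1, f(m) = 4 (+); new bracket [-1, 0]
m = -0.5, f(m) = 1.125 (+); new bracket [-0.5, 0]
m = -0.25, f(m) = 0.1094 (+); new bracket [-0.25, 0]
m = -0.125, f(m) = -0.416 (−); new bracket [-0.25, -0.125]
m = -0.1875, f(m) = -0.1482 (−); new bracket [-0.25, -0.1875]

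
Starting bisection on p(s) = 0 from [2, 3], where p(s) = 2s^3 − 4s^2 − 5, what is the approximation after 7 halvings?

2.4296875

midpoint 2.5: p = 1.25 > 0 → [2, 2.5]
midpoint 2.25: p = -2.46875 < 0 → [2.25, 2.5]
midpoint 2.375: p = -0.769531 < 0 → [2.375, 2.5]
midpoint 2.4375: p = 0.1987 > 0 → [2.375, 2.4375]
midpoint 2.40625: p = -0.2956 < 0 → [2.40625, 2.4375]
midpoint 2.421875: p = -0.051 < 0 → [2.421875, 2.4375]
midpoint 2.4296875: p = 0.0732 > 0 → [2.421875, 2.4296875]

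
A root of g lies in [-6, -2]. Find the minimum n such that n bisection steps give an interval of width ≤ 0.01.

Width after n steps is 4/2^n. Need 2^n ≥ 4/0.01 = 400.
2^8 = 256 < 400 ≤ 2^9 = 512, so n = 9.

9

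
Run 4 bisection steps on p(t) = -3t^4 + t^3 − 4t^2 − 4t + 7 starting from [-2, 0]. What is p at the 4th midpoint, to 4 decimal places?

midpoint -1: p = 3 > 0 → [-2, -1]
midpoint -1.5: p = -14.5625 < 0 → [-1.5, -1]
midpoint -1.25: p = -3.527344 < 0 → [-1.25, -1]
midpoint -1.125: p = 0.2083 > 0 → [-1.25, -1.125]

0.2083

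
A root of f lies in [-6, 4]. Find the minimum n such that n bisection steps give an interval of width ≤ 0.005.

Width after n steps is 10/2^n. Need 2^n ≥ 10/0.005 = 2000.
2^10 = 1024 < 2000 ≤ 2^11 = 2048, so n = 11.

11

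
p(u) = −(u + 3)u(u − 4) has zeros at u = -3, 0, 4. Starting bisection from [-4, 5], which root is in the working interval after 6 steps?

4

m = 0.5, p(m) = 6.125 (+); new bracket [0.5, 5]
m = 2.75, p(m) = 19.765625 (+); new bracket [2.75, 5]
m = 3.875, p(m) = 3.330078 (+); new bracket [3.875, 5]
m = 4.4375, p(m) = -14.4392 (−); new bracket [3.875, 4.4375]
m = 4.15625, p(m) = -4.6474 (−); new bracket [3.875, 4.15625]
m = 4.015625, p(m) = -0.4402 (−); new bracket [3.875, 4.015625]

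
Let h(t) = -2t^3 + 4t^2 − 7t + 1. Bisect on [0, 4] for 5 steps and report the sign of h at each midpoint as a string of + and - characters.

m = 2, h(m) = -13 (−); new bracket [0, 2]
m = 1, h(m) = -4 (−); new bracket [0, 1]
m = 0.5, h(m) = -1.75 (−); new bracket [0, 0.5]
m = 0.25, h(m) = -0.5312 (−); new bracket [0, 0.25]
m = 0.125, h(m) = 0.1836 (+); new bracket [0.125, 0.25]

----+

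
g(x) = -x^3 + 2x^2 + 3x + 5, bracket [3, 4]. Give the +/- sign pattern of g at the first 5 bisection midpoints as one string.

-+-++

g(3.5) = -2.875 < 0, so the root lies in [3, 3.5]
g(3.25) = 1.546875 > 0, so the root lies in [3.25, 3.5]
g(3.375) = -0.537109 < 0, so the root lies in [3.25, 3.375]
g(3.3125) = 0.5359 > 0, so the root lies in [3.3125, 3.375]
g(3.34375) = 0.0072 > 0, so the root lies in [3.34375, 3.375]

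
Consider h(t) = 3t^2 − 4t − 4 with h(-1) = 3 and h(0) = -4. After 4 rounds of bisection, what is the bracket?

[-0.6875, -0.625]

m = -0.5, h(m) = -1.25 (−); new bracket [-1, -0.5]
m = -0.75, h(m) = 0.6875 (+); new bracket [-0.75, -0.5]
m = -0.625, h(m) = -0.328125 (−); new bracket [-0.75, -0.625]
m = -0.6875, h(m) = 0.168 (+); new bracket [-0.6875, -0.625]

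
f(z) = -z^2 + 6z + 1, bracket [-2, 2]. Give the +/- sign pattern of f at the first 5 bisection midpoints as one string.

+---+

m = 0, f(m) = 1 (+); new bracket [-2, 0]
m = -1, f(m) = -6 (−); new bracket [-1, 0]
m = -0.5, f(m) = -2.25 (−); new bracket [-0.5, 0]
m = -0.25, f(m) = -0.5625 (−); new bracket [-0.25, 0]
m = -0.125, f(m) = 0.2344 (+); new bracket [-0.25, -0.125]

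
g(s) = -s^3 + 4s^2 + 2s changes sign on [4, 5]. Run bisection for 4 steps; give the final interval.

[4.4375, 4.5]

g(4.5) = -1.125 < 0, so the root lies in [4, 4.5]
g(4.25) = 3.984375 > 0, so the root lies in [4.25, 4.5]
g(4.375) = 1.572266 > 0, so the root lies in [4.375, 4.5]
g(4.4375) = 0.26 > 0, so the root lies in [4.4375, 4.5]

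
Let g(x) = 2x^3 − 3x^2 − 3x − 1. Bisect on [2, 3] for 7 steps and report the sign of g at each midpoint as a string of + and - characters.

+-++++-

g(2.5) = 4 > 0, so the root lies in [2, 2.5]
g(2.25) = -0.15625 < 0, so the root lies in [2.25, 2.5]
g(2.375) = 1.746094 > 0, so the root lies in [2.25, 2.375]
g(2.3125) = 0.7524 > 0, so the root lies in [2.25, 2.3125]
g(2.28125) = 0.2877 > 0, so the root lies in [2.25, 2.28125]
g(2.265625) = 0.0631 > 0, so the root lies in [2.25, 2.265625]
g(2.2578125) = -0.0472 < 0, so the root lies in [2.2578125, 2.265625]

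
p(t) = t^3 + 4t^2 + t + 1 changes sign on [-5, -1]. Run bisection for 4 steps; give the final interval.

[-4, -3.75]

p(-3) = 7 > 0, so the root lies in [-5, -3]
p(-4) = -3 < 0, so the root lies in [-4, -3]
p(-3.5) = 3.625 > 0, so the root lies in [-4, -3.5]
p(-3.75) = 0.7656 > 0, so the root lies in [-4, -3.75]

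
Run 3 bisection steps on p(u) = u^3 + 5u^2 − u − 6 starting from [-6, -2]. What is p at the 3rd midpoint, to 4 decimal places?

8.6250

m = -4, p(m) = 14 (+); new bracket [-6, -4]
m = -5, p(m) = -1 (−); new bracket [-5, -4]
m = -4.5, p(m) = 8.625 (+); new bracket [-5, -4.5]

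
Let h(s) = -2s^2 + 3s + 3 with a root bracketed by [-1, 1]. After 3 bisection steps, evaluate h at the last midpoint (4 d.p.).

s = 0 gives h = 3, positive; keep [-1, 0]
s = -0.5 gives h = 1, positive; keep [-1, -0.5]
s = -0.75 gives h = -0.375, negative; keep [-0.75, -0.5]

-0.3750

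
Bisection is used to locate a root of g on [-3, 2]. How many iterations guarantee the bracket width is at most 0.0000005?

Width after n steps is 5/2^n. Need 2^n ≥ 5/0.0000005 = 10000000.
2^23 = 8388608 < 10000000 ≤ 2^24 = 16777216, so n = 24.

24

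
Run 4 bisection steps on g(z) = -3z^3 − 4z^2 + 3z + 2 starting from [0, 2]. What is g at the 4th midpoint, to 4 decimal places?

-0.4473

z = 1 gives g = -2, negative; keep [0, 1]
z = 0.5 gives g = 2.125, positive; keep [0.5, 1]
z = 0.75 gives g = 0.734375, positive; keep [0.75, 1]
z = 0.875 gives g = -0.4473, negative; keep [0.75, 0.875]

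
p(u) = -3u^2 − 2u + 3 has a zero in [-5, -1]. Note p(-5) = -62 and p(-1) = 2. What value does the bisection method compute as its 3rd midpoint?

midpoint -3: p = -18 < 0 → [-3, -1]
midpoint -2: p = -5 < 0 → [-2, -1]
midpoint -1.5: p = -0.75 < 0 → [-1.5, -1]

-1.5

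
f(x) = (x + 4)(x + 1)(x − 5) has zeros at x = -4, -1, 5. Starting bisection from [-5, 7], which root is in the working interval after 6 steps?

5

midpoint 1: f = -40 < 0 → [1, 7]
midpoint 4: f = -40 < 0 → [4, 7]
midpoint 5.5: f = 30.875 > 0 → [4, 5.5]
midpoint 4.75: f = -12.5781 < 0 → [4.75, 5.5]
midpoint 5.125: f = 6.9863 > 0 → [4.75, 5.125]
midpoint 4.9375: f = -3.3167 < 0 → [4.9375, 5.125]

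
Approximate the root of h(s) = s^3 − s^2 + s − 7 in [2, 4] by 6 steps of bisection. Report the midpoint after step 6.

s = 3 gives h = 14, positive; keep [2, 3]
s = 2.5 gives h = 4.875, positive; keep [2, 2.5]
s = 2.25 gives h = 1.578125, positive; keep [2, 2.25]
s = 2.125 gives h = 0.2051, positive; keep [2, 2.125]
s = 2.0625 gives h = -0.4177, negative; keep [2.0625, 2.125]
s = 2.09375 gives h = -0.1115, negative; keep [2.09375, 2.125]

2.09375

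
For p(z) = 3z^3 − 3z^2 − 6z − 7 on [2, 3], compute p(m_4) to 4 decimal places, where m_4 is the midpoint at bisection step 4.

0.1814

m = 2.5, p(m) = 6.125 (+); new bracket [2, 2.5]
m = 2.25, p(m) = -1.515625 (−); new bracket [2.25, 2.5]
m = 2.375, p(m) = 2.017578 (+); new bracket [2.25, 2.375]
m = 2.3125, p(m) = 0.1814 (+); new bracket [2.25, 2.3125]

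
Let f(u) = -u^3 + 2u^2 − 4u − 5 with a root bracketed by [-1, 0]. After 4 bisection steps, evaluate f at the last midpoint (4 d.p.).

m = -0.5, f(m) = -2.375 (−); new bracket [-1, -0.5]
m = -0.75, f(m) = -0.453125 (−); new bracket [-1, -0.75]
m = -0.875, f(m) = 0.701172 (+); new bracket [-0.875, -0.75]
m = -0.8125, f(m) = 0.1067 (+); new bracket [-0.8125, -0.75]

0.1067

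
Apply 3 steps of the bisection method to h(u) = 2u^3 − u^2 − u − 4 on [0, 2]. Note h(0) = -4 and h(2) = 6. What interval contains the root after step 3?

[1.5, 1.75]

h(1) = -4 < 0, so the root lies in [1, 2]
h(1.5) = -1 < 0, so the root lies in [1.5, 2]
h(1.75) = 1.90625 > 0, so the root lies in [1.5, 1.75]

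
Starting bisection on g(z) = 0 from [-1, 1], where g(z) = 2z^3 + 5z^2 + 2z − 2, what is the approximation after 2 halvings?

0.5

g(0) = -2 < 0, so the root lies in [0, 1]
g(0.5) = 0.5 > 0, so the root lies in [0, 0.5]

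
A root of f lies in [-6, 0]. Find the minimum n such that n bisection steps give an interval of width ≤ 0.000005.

21

Width after n steps is 6/2^n. Need 2^n ≥ 6/0.000005 = 1200000.
2^20 = 1048576 < 1200000 ≤ 2^21 = 2097152, so n = 21.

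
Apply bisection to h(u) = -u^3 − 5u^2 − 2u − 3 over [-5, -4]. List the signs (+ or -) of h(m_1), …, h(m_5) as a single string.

u = -4.5 gives h = -4.125, negative; keep [-5, -4.5]
u = -4.75 gives h = 0.859375, positive; keep [-4.75, -4.5]
u = -4.625 gives h = -1.771484, negative; keep [-4.75, -4.625]
u = -4.6875 gives h = -0.4915, negative; keep [-4.75, -4.6875]
u = -4.71875 gives h = 0.175, positive; keep [-4.71875, -4.6875]

-+--+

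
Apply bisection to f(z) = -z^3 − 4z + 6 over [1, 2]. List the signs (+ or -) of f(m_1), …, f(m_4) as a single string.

m = 1.5, f(m) = -3.375 (−); new bracket [1, 1.5]
m = 1.25, f(m) = -0.953125 (−); new bracket [1, 1.25]
m = 1.125, f(m) = 0.076172 (+); new bracket [1.125, 1.25]
m = 1.1875, f(m) = -0.4246 (−); new bracket [1.125, 1.1875]

--+-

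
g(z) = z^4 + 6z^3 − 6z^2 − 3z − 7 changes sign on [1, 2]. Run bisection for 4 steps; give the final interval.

z = 1.5 gives g = 0.3125, positive; keep [1, 1.5]
z = 1.25 gives g = -5.964844, negative; keep [1.25, 1.5]
z = 1.375 gives g = -3.296631, negative; keep [1.375, 1.5]
z = 1.4375 gives g = -1.6181, negative; keep [1.4375, 1.5]

[1.4375, 1.5]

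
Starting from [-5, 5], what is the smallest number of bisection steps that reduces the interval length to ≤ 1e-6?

24

Width after n steps is 10/2^n. Need 2^n ≥ 10/1e-6 = 10000000.
2^23 = 8388608 < 10000000 ≤ 2^24 = 16777216, so n = 24.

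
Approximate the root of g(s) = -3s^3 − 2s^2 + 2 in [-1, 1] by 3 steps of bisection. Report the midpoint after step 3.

0.75

midpoint 0: g = 2 > 0 → [0, 1]
midpoint 0.5: g = 1.125 > 0 → [0.5, 1]
midpoint 0.75: g = -0.390625 < 0 → [0.5, 0.75]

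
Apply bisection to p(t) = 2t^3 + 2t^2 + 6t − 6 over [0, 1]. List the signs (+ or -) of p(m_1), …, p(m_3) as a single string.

-+-

m = 0.5, p(m) = -2.25 (−); new bracket [0.5, 1]
m = 0.75, p(m) = 0.46875 (+); new bracket [0.5, 0.75]
m = 0.625, p(m) = -0.980469 (−); new bracket [0.625, 0.75]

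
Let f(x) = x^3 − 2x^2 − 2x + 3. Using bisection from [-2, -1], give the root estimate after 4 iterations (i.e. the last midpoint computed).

midpoint -1.5: f = -1.875 < 0 → [-1.5, -1]
midpoint -1.25: f = 0.421875 > 0 → [-1.5, -1.25]
midpoint -1.375: f = -0.630859 < 0 → [-1.375, -1.25]
midpoint -1.3125: f = -0.0813 < 0 → [-1.3125, -1.25]

-1.3125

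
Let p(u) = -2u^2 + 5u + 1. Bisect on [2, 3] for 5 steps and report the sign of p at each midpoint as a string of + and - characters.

+-+-+

u = 2.5 gives p = 1, positive; keep [2.5, 3]
u = 2.75 gives p = -0.375, negative; keep [2.5, 2.75]
u = 2.625 gives p = 0.34375, positive; keep [2.625, 2.75]
u = 2.6875 gives p = -0.0078, negative; keep [2.625, 2.6875]
u = 2.65625 gives p = 0.1699, positive; keep [2.65625, 2.6875]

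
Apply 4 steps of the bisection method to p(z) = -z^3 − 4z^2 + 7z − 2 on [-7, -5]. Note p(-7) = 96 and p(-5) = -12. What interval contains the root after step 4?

[-5.375, -5.25]

midpoint -6: p = 28 > 0 → [-6, -5]
midpoint -5.5: p = 4.875 > 0 → [-5.5, -5]
midpoint -5.25: p = -4.296875 < 0 → [-5.5, -5.25]
midpoint -5.375: p = 0.0996 > 0 → [-5.375, -5.25]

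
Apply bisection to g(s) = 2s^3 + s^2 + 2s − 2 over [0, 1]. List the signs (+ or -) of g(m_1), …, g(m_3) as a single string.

-++

midpoint 0.5: g = -0.5 < 0 → [0.5, 1]
midpoint 0.75: g = 0.90625 > 0 → [0.5, 0.75]
midpoint 0.625: g = 0.128906 > 0 → [0.5, 0.625]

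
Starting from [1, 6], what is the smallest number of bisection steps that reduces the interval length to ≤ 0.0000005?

Width after n steps is 5/2^n. Need 2^n ≥ 5/0.0000005 = 10000000.
2^23 = 8388608 < 10000000 ≤ 2^24 = 16777216, so n = 24.

24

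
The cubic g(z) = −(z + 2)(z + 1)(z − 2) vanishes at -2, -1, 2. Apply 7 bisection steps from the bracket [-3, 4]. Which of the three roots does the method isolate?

2

z = 0.5 gives g = 5.625, positive; keep [0.5, 4]
z = 2.25 gives g = -3.453125, negative; keep [0.5, 2.25]
z = 1.375 gives g = 5.009766, positive; keep [1.375, 2.25]
z = 1.8125 gives g = 2.0105, positive; keep [1.8125, 2.25]
z = 2.03125 gives g = -0.3819, negative; keep [1.8125, 2.03125]
z = 1.921875 gives g = 0.8953, positive; keep [1.921875, 2.03125]
z = 1.9765625 gives g = 0.2774, positive; keep [1.9765625, 2.03125]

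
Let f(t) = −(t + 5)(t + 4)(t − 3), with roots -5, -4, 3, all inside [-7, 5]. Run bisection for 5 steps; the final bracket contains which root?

3

midpoint -1: f = 48 > 0 → [-1, 5]
midpoint 2: f = 42 > 0 → [2, 5]
midpoint 3.5: f = -31.875 < 0 → [2, 3.5]
midpoint 2.75: f = 13.0781 > 0 → [2.75, 3.5]
midpoint 3.125: f = -7.2363 < 0 → [2.75, 3.125]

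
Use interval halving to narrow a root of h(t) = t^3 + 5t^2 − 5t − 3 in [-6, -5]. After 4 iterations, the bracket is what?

[-5.8125, -5.75]

h(-5.5) = 9.375 > 0, so the root lies in [-6, -5.5]
h(-5.75) = 0.953125 > 0, so the root lies in [-6, -5.75]
h(-5.875) = -3.826172 < 0, so the root lies in [-5.875, -5.75]
h(-5.8125) = -1.3879 < 0, so the root lies in [-5.8125, -5.75]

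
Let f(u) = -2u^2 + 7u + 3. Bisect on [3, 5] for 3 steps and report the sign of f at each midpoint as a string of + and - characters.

m = 4, f(m) = -1 (−); new bracket [3, 4]
m = 3.5, f(m) = 3 (+); new bracket [3.5, 4]
m = 3.75, f(m) = 1.125 (+); new bracket [3.75, 4]

-++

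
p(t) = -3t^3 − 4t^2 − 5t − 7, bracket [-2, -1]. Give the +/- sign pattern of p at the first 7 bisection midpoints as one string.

p(-1.5) = 1.625 > 0, so the root lies in [-1.5, -1]
p(-1.25) = -1.140625 < 0, so the root lies in [-1.5, -1.25]
p(-1.375) = 0.111328 > 0, so the root lies in [-1.375, -1.25]
p(-1.3125) = -0.5452 < 0, so the root lies in [-1.375, -1.3125]
p(-1.34375) = -0.2248 < 0, so the root lies in [-1.375, -1.34375]
p(-1.359375) = -0.0588 < 0, so the root lies in [-1.375, -1.359375]
p(-1.3671875) = 0.0258 > 0, so the root lies in [-1.3671875, -1.359375]

+-+---+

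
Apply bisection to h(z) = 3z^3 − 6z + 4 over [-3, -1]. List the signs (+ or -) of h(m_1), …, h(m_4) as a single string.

z = -2 gives h = -8, negative; keep [-2, -1]
z = -1.5 gives h = 2.875, positive; keep [-2, -1.5]
z = -1.75 gives h = -1.578125, negative; keep [-1.75, -1.5]
z = -1.625 gives h = 0.877, positive; keep [-1.75, -1.625]

-+-+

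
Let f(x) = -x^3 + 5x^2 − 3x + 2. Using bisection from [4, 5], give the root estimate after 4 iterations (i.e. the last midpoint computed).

4.4375

m = 4.5, f(m) = -1.375 (−); new bracket [4, 4.5]
m = 4.25, f(m) = 2.796875 (+); new bracket [4.25, 4.5]
m = 4.375, f(m) = 0.837891 (+); new bracket [4.375, 4.5]
m = 4.4375, f(m) = -0.2361 (−); new bracket [4.375, 4.4375]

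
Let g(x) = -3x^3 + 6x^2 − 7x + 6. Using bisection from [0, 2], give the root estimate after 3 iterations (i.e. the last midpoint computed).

m = 1, g(m) = 2 (+); new bracket [1, 2]
m = 1.5, g(m) = -1.125 (−); new bracket [1, 1.5]
m = 1.25, g(m) = 0.765625 (+); new bracket [1.25, 1.5]

1.25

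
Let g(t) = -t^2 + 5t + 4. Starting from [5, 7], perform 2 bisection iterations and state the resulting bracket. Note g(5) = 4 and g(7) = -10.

g(6) = -2 < 0, so the root lies in [5, 6]
g(5.5) = 1.25 > 0, so the root lies in [5.5, 6]

[5.5, 6]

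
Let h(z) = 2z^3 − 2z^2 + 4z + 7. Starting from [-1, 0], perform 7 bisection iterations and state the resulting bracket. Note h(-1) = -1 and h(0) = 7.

midpoint -0.5: h = 4.25 > 0 → [-1, -0.5]
midpoint -0.75: h = 2.03125 > 0 → [-1, -0.75]
midpoint -0.875: h = 0.628906 > 0 → [-1, -0.875]
midpoint -0.9375: h = -0.1558 < 0 → [-0.9375, -0.875]
midpoint -0.90625: h = 0.2438 > 0 → [-0.9375, -0.90625]
midpoint -0.921875: h = 0.0459 > 0 → [-0.9375, -0.921875]
midpoint -0.9296875: h = -0.0545 < 0 → [-0.9296875, -0.921875]

[-0.9296875, -0.921875]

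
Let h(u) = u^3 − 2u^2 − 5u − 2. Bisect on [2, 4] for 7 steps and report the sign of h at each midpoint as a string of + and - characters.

m = 3, h(m) = -8 (−); new bracket [3, 4]
m = 3.5, h(m) = -1.125 (−); new bracket [3.5, 4]
m = 3.75, h(m) = 3.859375 (+); new bracket [3.5, 3.75]
m = 3.625, h(m) = 1.2285 (+); new bracket [3.5, 3.625]
m = 3.5625, h(m) = 0.0178 (+); new bracket [3.5, 3.5625]
m = 3.53125, h(m) = -0.562 (−); new bracket [3.53125, 3.5625]
m = 3.546875, h(m) = -0.2742 (−); new bracket [3.546875, 3.5625]

--+++--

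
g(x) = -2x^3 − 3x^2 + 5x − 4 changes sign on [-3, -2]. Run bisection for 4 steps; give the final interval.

x = -2.5 gives g = -4, negative; keep [-3, -2.5]
x = -2.75 gives g = 1.15625, positive; keep [-2.75, -2.5]
x = -2.625 gives g = -1.621094, negative; keep [-2.75, -2.625]
x = -2.6875 gives g = -0.2837, negative; keep [-2.75, -2.6875]

[-2.75, -2.6875]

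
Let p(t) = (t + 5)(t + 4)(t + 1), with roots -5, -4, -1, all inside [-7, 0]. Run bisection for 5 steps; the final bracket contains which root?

-1

t = -3.5 gives p = -1.875, negative; keep [-3.5, 0]
t = -1.75 gives p = -5.484375, negative; keep [-1.75, 0]
t = -0.875 gives p = 1.611328, positive; keep [-1.75, -0.875]
t = -1.3125 gives p = -3.0969, negative; keep [-1.3125, -0.875]
t = -1.09375 gives p = -1.0643, negative; keep [-1.09375, -0.875]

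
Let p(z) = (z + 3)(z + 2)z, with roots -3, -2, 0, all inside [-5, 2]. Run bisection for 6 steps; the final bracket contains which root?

0

m = -1.5, p(m) = -1.125 (−); new bracket [-1.5, 2]
m = 0.25, p(m) = 1.828125 (+); new bracket [-1.5, 0.25]
m = -0.625, p(m) = -2.041016 (−); new bracket [-0.625, 0.25]
m = -0.1875, p(m) = -0.9558 (−); new bracket [-0.1875, 0.25]
m = 0.03125, p(m) = 0.1924 (+); new bracket [-0.1875, 0.03125]
m = -0.078125, p(m) = -0.4387 (−); new bracket [-0.078125, 0.03125]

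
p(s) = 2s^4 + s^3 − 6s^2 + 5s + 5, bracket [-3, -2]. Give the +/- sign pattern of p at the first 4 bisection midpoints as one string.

m = -2.5, p(m) = 17.5 (+); new bracket [-2.5, -2]
m = -2.25, p(m) = 3.242188 (+); new bracket [-2.25, -2]
m = -2.125, p(m) = -1.532715 (−); new bracket [-2.25, -2.125]
m = -2.1875, p(m) = 0.6795 (+); new bracket [-2.1875, -2.125]

++-+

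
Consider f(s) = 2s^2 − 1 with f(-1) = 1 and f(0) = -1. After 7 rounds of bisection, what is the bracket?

[-0.7109375, -0.703125]

f(-0.5) = -0.5 < 0, so the root lies in [-1, -0.5]
f(-0.75) = 0.125 > 0, so the root lies in [-0.75, -0.5]
f(-0.625) = -0.21875 < 0, so the root lies in [-0.75, -0.625]
f(-0.6875) = -0.0547 < 0, so the root lies in [-0.75, -0.6875]
f(-0.71875) = 0.0332 > 0, so the root lies in [-0.71875, -0.6875]
f(-0.703125) = -0.0112 < 0, so the root lies in [-0.71875, -0.703125]
f(-0.7109375) = 0.0109 > 0, so the root lies in [-0.7109375, -0.703125]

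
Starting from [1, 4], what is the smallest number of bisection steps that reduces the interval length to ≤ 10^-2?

9

Width after n steps is 3/2^n. Need 2^n ≥ 3/10^-2 = 300.
2^8 = 256 < 300 ≤ 2^9 = 512, so n = 9.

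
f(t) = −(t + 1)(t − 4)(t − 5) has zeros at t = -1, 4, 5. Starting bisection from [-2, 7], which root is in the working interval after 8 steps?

f(2.5) = -13.125 < 0, so the root lies in [-2, 2.5]
f(0.25) = -22.265625 < 0, so the root lies in [-2, 0.25]
f(-0.875) = -3.580078 < 0, so the root lies in [-2, -0.875]
f(-1.4375) = 15.3142 > 0, so the root lies in [-1.4375, -0.875]
f(-1.15625) = 4.9599 > 0, so the root lies in [-1.15625, -0.875]
f(-1.015625) = 0.4714 > 0, so the root lies in [-1.015625, -0.875]
f(-0.9453125) = -1.6079 < 0, so the root lies in [-1.015625, -0.9453125]
f(-0.98046875) = -0.5817 < 0, so the root lies in [-1.015625, -0.98046875]

-1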